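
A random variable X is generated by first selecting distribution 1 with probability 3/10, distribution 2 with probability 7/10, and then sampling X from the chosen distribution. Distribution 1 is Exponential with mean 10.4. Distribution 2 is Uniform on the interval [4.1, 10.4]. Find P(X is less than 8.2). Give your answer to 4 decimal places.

Conditional on each component, P(X < 8.2): 1: 0.545456; 2: 0.650794.
By total probability, P(X < 8.2) = 0.3·0.545456 + 0.7·0.650794 = 0.619192.

0.6192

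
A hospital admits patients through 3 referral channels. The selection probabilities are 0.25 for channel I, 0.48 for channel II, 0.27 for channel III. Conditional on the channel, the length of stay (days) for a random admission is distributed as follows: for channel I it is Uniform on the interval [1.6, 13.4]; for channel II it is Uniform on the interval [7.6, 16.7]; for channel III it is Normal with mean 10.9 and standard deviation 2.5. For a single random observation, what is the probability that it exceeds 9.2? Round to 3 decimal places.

Conditional on each channel, P(X > 9.2): I: 0.355932; II: 0.824176; III: 0.751748.
By total probability, P(X > 9.2) = 0.25·0.355932 + 0.48·0.824176 + 0.27·0.751748 = 0.687559.

0.688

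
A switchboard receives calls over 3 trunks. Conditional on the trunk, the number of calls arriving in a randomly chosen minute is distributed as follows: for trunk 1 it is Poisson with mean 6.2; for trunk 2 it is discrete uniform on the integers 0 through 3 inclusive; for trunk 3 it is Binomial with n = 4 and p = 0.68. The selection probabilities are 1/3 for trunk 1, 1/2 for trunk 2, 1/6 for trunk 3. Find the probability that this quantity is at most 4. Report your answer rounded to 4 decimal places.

0.7531

Conditional on each trunk, P(X ≤ 4): 1: 0.259177; 2: 1; 3: 1.
By total probability, P(X ≤ 4) = 0.333333·0.259177 + 0.5·1 + 0.166667·1 = 0.753059.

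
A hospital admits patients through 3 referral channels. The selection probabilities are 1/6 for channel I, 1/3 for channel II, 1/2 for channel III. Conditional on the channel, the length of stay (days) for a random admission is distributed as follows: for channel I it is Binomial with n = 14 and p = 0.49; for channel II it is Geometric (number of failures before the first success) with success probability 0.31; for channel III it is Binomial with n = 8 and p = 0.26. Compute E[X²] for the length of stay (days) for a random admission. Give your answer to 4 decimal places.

For each component E[X²] = Var + (mean)², giving I: 50.5582; II: 12.1342; III: 5.8656.
Overall E[X²] = 0.166667·50.5582 + 0.333333·12.1342 + 0.5·5.8656 = 15.4039.

15.4039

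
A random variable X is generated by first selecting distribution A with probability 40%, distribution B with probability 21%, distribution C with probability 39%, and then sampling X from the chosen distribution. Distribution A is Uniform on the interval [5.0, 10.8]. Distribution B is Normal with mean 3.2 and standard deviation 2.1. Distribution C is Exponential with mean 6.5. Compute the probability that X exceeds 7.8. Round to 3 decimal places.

Conditional on each component, P(X > 7.8): A: 0.517241; B: 0.0142449; C: 0.301194.
By total probability, P(X > 7.8) = 0.4·0.517241 + 0.21·0.0142449 + 0.39·0.301194 = 0.327354.

0.327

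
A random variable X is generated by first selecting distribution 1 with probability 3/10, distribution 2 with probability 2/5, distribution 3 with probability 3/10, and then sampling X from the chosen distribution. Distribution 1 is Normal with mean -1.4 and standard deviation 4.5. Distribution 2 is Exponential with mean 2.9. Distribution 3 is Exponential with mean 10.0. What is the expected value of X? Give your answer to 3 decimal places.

Component means — 1: -1.4; 2: 2.9; 3: 10.
E[X] = 0.3·-1.4 + 0.4·2.9 + 0.3·10 = 3.74.

3.740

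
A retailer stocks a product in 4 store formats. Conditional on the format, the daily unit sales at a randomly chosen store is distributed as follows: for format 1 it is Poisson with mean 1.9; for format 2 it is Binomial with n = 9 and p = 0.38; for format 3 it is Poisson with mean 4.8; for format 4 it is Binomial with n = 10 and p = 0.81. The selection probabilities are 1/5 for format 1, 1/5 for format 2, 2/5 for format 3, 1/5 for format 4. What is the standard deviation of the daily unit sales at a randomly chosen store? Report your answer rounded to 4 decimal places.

Per component, 1: μ=1.9, E[X²]=5.51; 2: μ=3.42, E[X²]=13.8168; 3: μ=4.8, E[X²]=27.84; 4: μ=8.1, E[X²]=67.149.
E[X] = 0.2·1.9 + 0.2·3.42 + 0.4·4.8 + 0.2·8.1 = 4.604.
E[X²] = 0.2·5.51 + 0.2·13.8168 + 0.4·27.84 + 0.2·67.149 = 28.4312.
Var(X) = E[X²] − (E[X])² = 28.4312 − 21.1968 = 7.23434.
SD(X) = √7.23434 = 2.68967.

2.6897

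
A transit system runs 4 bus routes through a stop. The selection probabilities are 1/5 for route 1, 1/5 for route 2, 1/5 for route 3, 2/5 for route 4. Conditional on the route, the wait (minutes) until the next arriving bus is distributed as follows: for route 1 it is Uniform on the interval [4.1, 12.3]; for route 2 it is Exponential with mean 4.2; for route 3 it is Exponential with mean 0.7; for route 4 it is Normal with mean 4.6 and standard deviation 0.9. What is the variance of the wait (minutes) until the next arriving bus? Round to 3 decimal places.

Per component, 1: μ=8.2, E[X²]=72.8433; 2: μ=4.2, E[X²]=35.28; 3: μ=0.7, E[X²]=0.98; 4: μ=4.6, E[X²]=21.97.
E[X] = 0.2·8.2 + 0.2·4.2 + 0.2·0.7 + 0.4·4.6 = 4.46.
E[X²] = 0.2·72.8433 + 0.2·35.28 + 0.2·0.98 + 0.4·21.97 = 30.6087.
Var(X) = E[X²] − (E[X])² = 30.6087 − 19.8916 = 10.7171.

10.717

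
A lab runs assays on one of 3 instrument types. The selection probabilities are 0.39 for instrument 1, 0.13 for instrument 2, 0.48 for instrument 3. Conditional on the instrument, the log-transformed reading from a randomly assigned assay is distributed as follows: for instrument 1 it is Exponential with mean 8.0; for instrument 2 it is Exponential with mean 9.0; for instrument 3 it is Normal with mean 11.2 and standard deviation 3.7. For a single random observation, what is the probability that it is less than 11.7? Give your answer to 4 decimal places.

Conditional on each instrument, P(X < 11.7): 1: 0.768344; 2: 0.727468; 3: 0.553747.
By total probability, P(X < 11.7) = 0.39·0.768344 + 0.13·0.727468 + 0.48·0.553747 = 0.660024.

0.6600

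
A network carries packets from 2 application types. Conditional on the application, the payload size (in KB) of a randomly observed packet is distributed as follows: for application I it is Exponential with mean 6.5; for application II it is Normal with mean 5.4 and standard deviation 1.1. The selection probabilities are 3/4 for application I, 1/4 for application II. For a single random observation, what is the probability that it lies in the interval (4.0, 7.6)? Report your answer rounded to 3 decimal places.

0.391

Conditional on each application, P(4.0 < X < 7.6): I: 0.229827; II: 0.875692.
By total probability, P(4.0 < X < 7.6) = 0.75·0.229827 + 0.25·0.875692 = 0.391294.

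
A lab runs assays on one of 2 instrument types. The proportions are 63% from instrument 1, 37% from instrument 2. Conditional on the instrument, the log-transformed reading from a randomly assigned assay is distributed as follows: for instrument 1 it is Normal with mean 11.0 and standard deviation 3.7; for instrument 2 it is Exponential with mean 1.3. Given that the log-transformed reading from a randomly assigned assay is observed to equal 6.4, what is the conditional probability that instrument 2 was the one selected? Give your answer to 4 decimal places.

0.0619

Likelihoods f(6.4 | ·): 1: 0.0497822; 2: 0.00559747.
Posterior ∝ prior × likelihood. Numerator for 2: 0.37·0.00559747 = 0.00207106.
Normalizing constant: 0.63·0.0497822 + 0.37·0.00559747 = 0.0334338.
P(2 | observation) = 0.00207106 / 0.0334338 = 0.0619451.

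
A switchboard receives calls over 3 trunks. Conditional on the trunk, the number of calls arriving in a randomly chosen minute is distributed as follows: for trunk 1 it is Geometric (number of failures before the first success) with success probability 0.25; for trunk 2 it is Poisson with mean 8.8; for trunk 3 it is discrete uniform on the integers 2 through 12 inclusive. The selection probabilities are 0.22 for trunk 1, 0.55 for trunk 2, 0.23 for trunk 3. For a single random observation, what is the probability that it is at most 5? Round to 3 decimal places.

Conditional on each trunk, P(X ≤ 5): 1: 0.822021; 2: 0.128387; 3: 0.363636.
By total probability, P(X ≤ 5) = 0.22·0.822021 + 0.55·0.128387 + 0.23·0.363636 = 0.335094.

0.335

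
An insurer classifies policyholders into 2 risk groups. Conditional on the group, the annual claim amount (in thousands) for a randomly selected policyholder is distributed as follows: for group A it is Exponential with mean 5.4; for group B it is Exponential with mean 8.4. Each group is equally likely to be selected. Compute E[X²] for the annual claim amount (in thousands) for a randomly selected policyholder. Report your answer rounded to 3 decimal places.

For each component E[X²] = Var + (mean)², giving A: 58.32; B: 141.12.
Overall E[X²] = 0.5·58.32 + 0.5·141.12 = 99.72.

99.720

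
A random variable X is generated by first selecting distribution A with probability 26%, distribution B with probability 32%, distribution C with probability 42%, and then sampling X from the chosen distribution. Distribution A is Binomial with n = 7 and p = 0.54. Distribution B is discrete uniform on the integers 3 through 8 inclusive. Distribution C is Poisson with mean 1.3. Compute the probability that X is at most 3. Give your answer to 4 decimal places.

Conditional on each component, P(X ≤ 3): A: 0.413058; B: 0.166667; C: 0.956905.
By total probability, P(X ≤ 3) = 0.26·0.413058 + 0.32·0.166667 + 0.42·0.956905 = 0.562628.

0.5626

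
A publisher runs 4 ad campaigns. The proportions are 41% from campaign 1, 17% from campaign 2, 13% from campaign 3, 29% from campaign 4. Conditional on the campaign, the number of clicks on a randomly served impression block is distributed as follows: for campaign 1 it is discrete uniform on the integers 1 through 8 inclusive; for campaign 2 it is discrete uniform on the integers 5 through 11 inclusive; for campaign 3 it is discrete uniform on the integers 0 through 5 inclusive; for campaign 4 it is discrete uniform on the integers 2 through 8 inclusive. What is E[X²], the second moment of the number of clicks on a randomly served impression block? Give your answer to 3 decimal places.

For each component E[X²] = Var + (mean)², giving 1: 25.5; 2: 68; 3: 9.16667; 4: 29.
Overall E[X²] = 0.41·25.5 + 0.17·68 + 0.13·9.16667 + 0.29·29 = 31.6167.

31.617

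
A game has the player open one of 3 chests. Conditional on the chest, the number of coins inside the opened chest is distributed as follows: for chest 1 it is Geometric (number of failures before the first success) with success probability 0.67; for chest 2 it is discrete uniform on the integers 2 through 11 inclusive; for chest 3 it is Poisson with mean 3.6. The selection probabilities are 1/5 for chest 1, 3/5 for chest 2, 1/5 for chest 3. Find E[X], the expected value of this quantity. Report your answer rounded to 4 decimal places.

Component means — 1: 0.492537; 2: 6.5; 3: 3.6.
E[X] = 0.2·0.492537 + 0.6·6.5 + 0.2·3.6 = 4.71851.

4.7185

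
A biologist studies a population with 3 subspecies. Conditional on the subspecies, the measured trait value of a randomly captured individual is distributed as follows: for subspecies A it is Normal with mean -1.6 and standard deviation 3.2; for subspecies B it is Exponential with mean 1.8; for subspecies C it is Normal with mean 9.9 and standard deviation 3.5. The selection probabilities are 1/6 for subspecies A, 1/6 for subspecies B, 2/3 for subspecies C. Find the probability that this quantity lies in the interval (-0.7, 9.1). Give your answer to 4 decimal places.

Conditional on each subspecies, P(-0.7 < X < 9.1): A: 0.388846; B: 0.993626; C: 0.408372.
By total probability, P(-0.7 < X < 9.1) = 0.166667·0.388846 + 0.166667·0.993626 + 0.666667·0.408372 = 0.50266.

0.5027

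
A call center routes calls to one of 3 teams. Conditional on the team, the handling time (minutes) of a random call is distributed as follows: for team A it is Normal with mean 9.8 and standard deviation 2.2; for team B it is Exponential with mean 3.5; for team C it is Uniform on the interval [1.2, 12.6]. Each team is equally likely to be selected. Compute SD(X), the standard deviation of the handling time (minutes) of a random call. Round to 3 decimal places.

3.992

Per component, A: μ=9.8, E[X²]=100.88; B: μ=3.5, E[X²]=24.5; C: μ=6.9, E[X²]=58.44.
E[X] = 0.333333·9.8 + 0.333333·3.5 + 0.333333·6.9 = 6.73333.
E[X²] = 0.333333·100.88 + 0.333333·24.5 + 0.333333·58.44 = 61.2733.
Var(X) = E[X²] − (E[X])² = 61.2733 − 45.3378 = 15.9356.
SD(X) = √15.9356 = 3.99194.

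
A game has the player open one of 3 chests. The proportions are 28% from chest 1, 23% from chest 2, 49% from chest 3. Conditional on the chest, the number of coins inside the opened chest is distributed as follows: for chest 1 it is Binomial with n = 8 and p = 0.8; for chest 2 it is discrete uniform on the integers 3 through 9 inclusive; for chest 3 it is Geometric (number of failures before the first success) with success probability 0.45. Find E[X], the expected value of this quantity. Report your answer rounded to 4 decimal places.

3.7709

Component means — 1: 6.4; 2: 6; 3: 1.22222.
E[X] = 0.28·6.4 + 0.23·6 + 0.49·1.22222 = 3.77089.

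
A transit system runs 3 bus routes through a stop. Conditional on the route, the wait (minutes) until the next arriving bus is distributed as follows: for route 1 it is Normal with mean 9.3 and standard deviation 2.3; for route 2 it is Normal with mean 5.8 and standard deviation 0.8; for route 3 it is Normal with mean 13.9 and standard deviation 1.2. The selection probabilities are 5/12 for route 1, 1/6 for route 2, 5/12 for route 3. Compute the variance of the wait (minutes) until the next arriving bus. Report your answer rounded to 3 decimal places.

11.991

Per component, 1: μ=9.3, E[X²]=91.78; 2: μ=5.8, E[X²]=34.28; 3: μ=13.9, E[X²]=194.65.
E[X] = 0.416667·9.3 + 0.166667·5.8 + 0.416667·13.9 = 10.6333.
E[X²] = 0.416667·91.78 + 0.166667·34.28 + 0.416667·194.65 = 125.059.
Var(X) = E[X²] − (E[X])² = 125.059 − 113.068 = 11.9914.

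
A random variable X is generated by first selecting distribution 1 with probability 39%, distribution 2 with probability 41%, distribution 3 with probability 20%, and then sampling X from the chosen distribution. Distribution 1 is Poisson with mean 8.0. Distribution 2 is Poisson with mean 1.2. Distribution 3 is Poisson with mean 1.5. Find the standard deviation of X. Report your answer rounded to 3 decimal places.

3.822

Per component, 1: μ=8, E[X²]=72; 2: μ=1.2, E[X²]=2.64; 3: μ=1.5, E[X²]=3.75.
E[X] = 0.39·8 + 0.41·1.2 + 0.2·1.5 = 3.912.
E[X²] = 0.39·72 + 0.41·2.64 + 0.2·3.75 = 29.9124.
Var(X) = E[X²] − (E[X])² = 29.9124 − 15.3037 = 14.6087.
SD(X) = √14.6087 = 3.82213.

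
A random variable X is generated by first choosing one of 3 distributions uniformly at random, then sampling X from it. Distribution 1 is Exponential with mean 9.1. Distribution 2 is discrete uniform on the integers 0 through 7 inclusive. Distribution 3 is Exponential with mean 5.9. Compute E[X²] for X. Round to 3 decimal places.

84.247

For each component E[X²] = Var + (mean)², giving 1: 165.62; 2: 17.5; 3: 69.62.
Overall E[X²] = 0.333333·165.62 + 0.333333·17.5 + 0.333333·69.62 = 84.2467.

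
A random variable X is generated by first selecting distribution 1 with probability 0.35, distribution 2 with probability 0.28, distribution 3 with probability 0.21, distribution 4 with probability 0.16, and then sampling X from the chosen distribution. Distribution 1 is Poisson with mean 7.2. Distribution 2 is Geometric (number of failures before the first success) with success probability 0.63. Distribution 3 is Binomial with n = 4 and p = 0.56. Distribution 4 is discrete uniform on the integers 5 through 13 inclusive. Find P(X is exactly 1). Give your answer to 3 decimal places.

0.107

Conditional on each component, P(X = 1): 1: 0.00537542; 2: 0.2331; 3: 0.190812; 4: 0.
By total probability, P(X = 1) = 0.35·0.00537542 + 0.28·0.2331 + 0.21·0.190812 + 0.16·0 = 0.10722.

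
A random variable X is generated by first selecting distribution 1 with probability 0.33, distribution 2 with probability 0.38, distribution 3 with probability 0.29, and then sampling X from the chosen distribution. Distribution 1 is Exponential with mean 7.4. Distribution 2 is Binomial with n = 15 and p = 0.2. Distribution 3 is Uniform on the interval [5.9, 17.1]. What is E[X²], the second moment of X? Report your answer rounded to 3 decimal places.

For each component E[X²] = Var + (mean)², giving 1: 109.52; 2: 11.4; 3: 142.703.
Overall E[X²] = 0.33·109.52 + 0.38·11.4 + 0.29·142.703 = 81.8576.

81.858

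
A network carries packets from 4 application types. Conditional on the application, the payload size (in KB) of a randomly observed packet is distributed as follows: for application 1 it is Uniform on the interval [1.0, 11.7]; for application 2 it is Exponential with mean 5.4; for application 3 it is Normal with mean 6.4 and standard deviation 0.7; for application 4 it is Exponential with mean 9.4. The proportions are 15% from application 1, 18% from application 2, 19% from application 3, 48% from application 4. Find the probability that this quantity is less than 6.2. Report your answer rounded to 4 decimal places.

Conditional on each application, P(X < 6.2): 1: 0.485981; 2: 0.682776; 3: 0.387548; 4: 0.482929.
By total probability, P(X < 6.2) = 0.15·0.485981 + 0.18·0.682776 + 0.19·0.387548 + 0.48·0.482929 = 0.501237.

0.5012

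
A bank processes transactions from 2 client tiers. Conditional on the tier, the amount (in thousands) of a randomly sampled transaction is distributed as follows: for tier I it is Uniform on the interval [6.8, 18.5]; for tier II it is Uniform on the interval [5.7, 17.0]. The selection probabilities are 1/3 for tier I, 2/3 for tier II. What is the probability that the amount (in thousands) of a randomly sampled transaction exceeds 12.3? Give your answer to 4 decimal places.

0.4539

Conditional on each tier, P(X > 12.3): I: 0.529915; II: 0.415929.
By total probability, P(X > 12.3) = 0.333333·0.529915 + 0.666667·0.415929 = 0.453924.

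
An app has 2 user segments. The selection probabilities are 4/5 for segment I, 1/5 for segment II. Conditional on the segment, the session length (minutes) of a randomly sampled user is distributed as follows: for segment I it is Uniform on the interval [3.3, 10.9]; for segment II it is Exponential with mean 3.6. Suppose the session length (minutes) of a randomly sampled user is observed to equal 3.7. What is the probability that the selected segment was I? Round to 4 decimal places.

0.8412

Likelihoods f(3.7 | ·): I: 0.131579; II: 0.0993892.
Posterior ∝ prior × likelihood. Numerator for I: 0.8·0.131579 = 0.105263.
Normalizing constant: 0.8·0.131579 + 0.2·0.0993892 = 0.125141.
P(I | observation) = 0.105263 / 0.125141 = 0.841156.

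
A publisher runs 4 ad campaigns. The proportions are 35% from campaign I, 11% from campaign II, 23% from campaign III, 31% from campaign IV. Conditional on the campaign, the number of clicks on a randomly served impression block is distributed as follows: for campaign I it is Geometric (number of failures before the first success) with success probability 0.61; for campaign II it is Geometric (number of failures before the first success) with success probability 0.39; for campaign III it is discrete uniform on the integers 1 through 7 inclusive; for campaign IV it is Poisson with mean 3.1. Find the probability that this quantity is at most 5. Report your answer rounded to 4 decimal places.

Conditional on each campaign, P(X ≤ 5): I: 0.996481; II: 0.94848; III: 0.714286; IV: 0.905666.
By total probability, P(X ≤ 5) = 0.35·0.996481 + 0.11·0.94848 + 0.23·0.714286 + 0.31·0.905666 = 0.898143.

0.8981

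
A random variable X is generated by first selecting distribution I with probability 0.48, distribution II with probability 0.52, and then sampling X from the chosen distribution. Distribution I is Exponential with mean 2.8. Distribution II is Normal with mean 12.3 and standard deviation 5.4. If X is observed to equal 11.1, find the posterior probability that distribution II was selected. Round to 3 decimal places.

0.920

Likelihoods f(11.1 | ·): I: 0.00677914; II: 0.0720764.
Posterior ∝ prior × likelihood. Numerator for II: 0.52·0.0720764 = 0.0374797.
Normalizing constant: 0.48·0.00677914 + 0.52·0.0720764 = 0.0407337.
P(II | observation) = 0.0374797 / 0.0407337 = 0.920116.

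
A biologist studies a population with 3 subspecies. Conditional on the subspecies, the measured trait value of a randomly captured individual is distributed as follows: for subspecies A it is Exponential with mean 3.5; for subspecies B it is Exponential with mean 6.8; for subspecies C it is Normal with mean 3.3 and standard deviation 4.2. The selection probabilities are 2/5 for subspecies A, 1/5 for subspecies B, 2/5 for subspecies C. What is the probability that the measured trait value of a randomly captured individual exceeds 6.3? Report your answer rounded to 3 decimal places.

Conditional on each subspecies, P(X > 6.3): A: 0.165299; B: 0.395949; C: 0.237525.
By total probability, P(X > 6.3) = 0.4·0.165299 + 0.2·0.395949 + 0.4·0.237525 = 0.240319.

0.240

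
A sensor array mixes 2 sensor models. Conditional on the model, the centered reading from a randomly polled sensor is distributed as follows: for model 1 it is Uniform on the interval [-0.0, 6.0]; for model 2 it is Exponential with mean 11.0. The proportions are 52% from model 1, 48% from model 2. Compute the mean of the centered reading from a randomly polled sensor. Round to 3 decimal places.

Component means — 1: 3; 2: 11.
E[X] = 0.52·3 + 0.48·11 = 6.84.

6.840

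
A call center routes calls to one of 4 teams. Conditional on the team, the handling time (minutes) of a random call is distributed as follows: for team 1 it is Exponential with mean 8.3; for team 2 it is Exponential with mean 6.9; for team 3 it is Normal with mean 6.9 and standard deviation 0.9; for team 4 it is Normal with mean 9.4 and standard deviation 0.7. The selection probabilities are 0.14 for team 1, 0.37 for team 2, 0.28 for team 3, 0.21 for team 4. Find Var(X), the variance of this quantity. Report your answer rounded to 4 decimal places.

Per component, 1: μ=8.3, E[X²]=137.78; 2: μ=6.9, E[X²]=95.22; 3: μ=6.9, E[X²]=48.42; 4: μ=9.4, E[X²]=88.85.
E[X] = 0.14·8.3 + 0.37·6.9 + 0.28·6.9 + 0.21·9.4 = 7.621.
E[X²] = 0.14·137.78 + 0.37·95.22 + 0.28·48.42 + 0.21·88.85 = 86.7367.
Var(X) = E[X²] − (E[X])² = 86.7367 − 58.0796 = 28.6571.

28.6571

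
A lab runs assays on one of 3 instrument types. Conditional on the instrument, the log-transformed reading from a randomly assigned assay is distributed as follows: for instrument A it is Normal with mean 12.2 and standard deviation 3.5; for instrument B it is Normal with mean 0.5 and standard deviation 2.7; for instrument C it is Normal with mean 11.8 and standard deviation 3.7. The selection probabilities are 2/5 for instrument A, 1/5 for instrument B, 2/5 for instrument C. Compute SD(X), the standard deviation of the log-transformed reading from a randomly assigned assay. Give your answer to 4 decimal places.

5.7468

Per component, A: μ=12.2, E[X²]=161.09; B: μ=0.5, E[X²]=7.54; C: μ=11.8, E[X²]=152.93.
E[X] = 0.4·12.2 + 0.2·0.5 + 0.4·11.8 = 9.7.
E[X²] = 0.4·161.09 + 0.2·7.54 + 0.4·152.93 = 127.116.
Var(X) = E[X²] − (E[X])² = 127.116 − 94.09 = 33.026.
SD(X) = √33.026 = 5.74683.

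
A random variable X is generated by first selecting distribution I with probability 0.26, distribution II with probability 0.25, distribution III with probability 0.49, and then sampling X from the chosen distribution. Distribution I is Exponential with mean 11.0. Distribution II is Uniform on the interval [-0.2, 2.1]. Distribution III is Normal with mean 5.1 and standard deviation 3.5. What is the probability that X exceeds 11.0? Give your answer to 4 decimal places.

0.1182

Conditional on each component, P(X > 11.0): I: 0.367879; II: 0; III: 0.0459254.
By total probability, P(X > 11.0) = 0.26·0.367879 + 0.25·0 + 0.49·0.0459254 = 0.118152.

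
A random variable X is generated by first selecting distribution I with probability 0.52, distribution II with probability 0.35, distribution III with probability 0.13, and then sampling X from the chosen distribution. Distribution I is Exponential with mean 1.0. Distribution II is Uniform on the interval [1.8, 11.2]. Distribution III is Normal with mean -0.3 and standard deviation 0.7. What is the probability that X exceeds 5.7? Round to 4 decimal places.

Conditional on each component, P(X > 5.7): I: 0.00334597; II: 0.585106; III: 0.
By total probability, P(X > 5.7) = 0.52·0.00334597 + 0.35·0.585106 + 0.13·0 = 0.206527.

0.2065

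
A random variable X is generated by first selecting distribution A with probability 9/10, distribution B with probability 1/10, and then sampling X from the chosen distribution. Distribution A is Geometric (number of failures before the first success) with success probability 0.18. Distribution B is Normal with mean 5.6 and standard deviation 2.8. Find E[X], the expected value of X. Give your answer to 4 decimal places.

Component means — A: 4.55556; B: 5.6.
E[X] = 0.9·4.55556 + 0.1·5.6 = 4.66.

4.6600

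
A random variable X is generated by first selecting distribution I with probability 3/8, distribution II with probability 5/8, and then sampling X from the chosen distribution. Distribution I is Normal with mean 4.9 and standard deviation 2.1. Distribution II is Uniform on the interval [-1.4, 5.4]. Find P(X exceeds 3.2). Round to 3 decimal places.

Conditional on each component, P(X > 3.2): I: 0.790893; II: 0.323529.
By total probability, P(X > 3.2) = 0.375·0.790893 + 0.625·0.323529 = 0.498791.

0.499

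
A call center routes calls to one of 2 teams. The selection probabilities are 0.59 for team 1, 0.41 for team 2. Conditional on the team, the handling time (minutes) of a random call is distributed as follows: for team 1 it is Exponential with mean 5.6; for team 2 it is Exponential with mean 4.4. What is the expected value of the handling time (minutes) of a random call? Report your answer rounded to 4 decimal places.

Component means — 1: 5.6; 2: 4.4.
E[X] = 0.59·5.6 + 0.41·4.4 = 5.108.

5.1080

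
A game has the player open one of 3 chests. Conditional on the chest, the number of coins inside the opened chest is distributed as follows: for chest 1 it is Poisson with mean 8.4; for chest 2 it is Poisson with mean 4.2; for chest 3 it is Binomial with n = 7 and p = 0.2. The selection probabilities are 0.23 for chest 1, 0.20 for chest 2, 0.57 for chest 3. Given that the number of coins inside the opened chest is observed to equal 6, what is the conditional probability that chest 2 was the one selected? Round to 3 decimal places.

0.473

Likelihoods P(X=6 | ·): 1: 0.109716; 2: 0.114321; 3: 0.0003584.
Posterior ∝ prior × likelihood. Numerator for 2: 0.2·0.114321 = 0.0228642.
Normalizing constant: 0.23·0.109716 + 0.2·0.114321 + 0.57·0.0003584 = 0.0483032.
P(2 | observation) = 0.0228642 / 0.0483032 = 0.473348.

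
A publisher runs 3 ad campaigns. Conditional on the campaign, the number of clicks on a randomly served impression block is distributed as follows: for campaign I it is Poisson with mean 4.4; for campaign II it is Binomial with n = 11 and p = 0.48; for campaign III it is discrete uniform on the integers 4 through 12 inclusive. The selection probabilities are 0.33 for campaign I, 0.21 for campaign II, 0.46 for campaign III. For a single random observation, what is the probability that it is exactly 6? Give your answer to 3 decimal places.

Conditional on each campaign, P(X = 6): I: 0.123734; II: 0.214836; III: 0.111111.
By total probability, P(X = 6) = 0.33·0.123734 + 0.21·0.214836 + 0.46·0.111111 = 0.137059.

0.137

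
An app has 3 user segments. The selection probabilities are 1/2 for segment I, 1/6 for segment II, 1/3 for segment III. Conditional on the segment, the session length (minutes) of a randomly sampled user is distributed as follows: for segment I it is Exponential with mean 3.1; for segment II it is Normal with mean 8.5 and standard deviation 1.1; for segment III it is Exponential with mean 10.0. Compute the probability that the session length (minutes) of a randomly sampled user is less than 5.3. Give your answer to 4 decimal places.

0.5470

Conditional on each segment, P(X < 5.3): I: 0.819076; II: 0.00181241; III: 0.411395.
By total probability, P(X < 5.3) = 0.5·0.819076 + 0.166667·0.00181241 + 0.333333·0.411395 = 0.546972.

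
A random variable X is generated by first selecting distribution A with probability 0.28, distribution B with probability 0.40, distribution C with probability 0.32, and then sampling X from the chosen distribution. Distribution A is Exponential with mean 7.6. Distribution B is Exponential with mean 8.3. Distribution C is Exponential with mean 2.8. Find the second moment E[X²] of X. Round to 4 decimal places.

92.4752

For each component E[X²] = Var + (mean)², giving A: 115.52; B: 137.78; C: 15.68.
Overall E[X²] = 0.28·115.52 + 0.4·137.78 + 0.32·15.68 = 92.4752.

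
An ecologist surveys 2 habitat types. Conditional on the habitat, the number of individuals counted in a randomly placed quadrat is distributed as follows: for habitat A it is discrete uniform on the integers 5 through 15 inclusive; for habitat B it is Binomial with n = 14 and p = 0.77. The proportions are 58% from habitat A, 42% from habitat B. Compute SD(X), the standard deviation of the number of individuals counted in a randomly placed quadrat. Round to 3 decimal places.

Per component, A: μ=10, E[X²]=110; B: μ=10.78, E[X²]=118.688.
E[X] = 0.58·10 + 0.42·10.78 = 10.3276.
E[X²] = 0.58·110 + 0.42·118.688 = 113.649.
Var(X) = E[X²] − (E[X])² = 113.649 − 106.659 = 6.98955.
SD(X) = √6.98955 = 2.64378.

2.644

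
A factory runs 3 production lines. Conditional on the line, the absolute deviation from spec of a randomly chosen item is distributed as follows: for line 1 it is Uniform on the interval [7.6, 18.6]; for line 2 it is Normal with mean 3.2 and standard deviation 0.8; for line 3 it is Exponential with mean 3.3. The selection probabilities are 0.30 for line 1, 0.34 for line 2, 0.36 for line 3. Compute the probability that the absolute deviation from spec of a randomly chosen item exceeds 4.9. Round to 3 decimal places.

Conditional on each line, P(X > 4.9): 1: 1; 2: 0.0167933; 3: 0.226537.
By total probability, P(X > 4.9) = 0.3·1 + 0.34·0.0167933 + 0.36·0.226537 = 0.387263.

0.387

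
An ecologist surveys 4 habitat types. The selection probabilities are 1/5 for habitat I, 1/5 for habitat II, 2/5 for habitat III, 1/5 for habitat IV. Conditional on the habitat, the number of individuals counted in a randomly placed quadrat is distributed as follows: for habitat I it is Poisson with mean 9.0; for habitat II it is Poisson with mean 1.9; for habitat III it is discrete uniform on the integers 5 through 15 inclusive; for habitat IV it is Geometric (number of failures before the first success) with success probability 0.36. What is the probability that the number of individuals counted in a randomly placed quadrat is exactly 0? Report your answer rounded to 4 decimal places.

0.1019

Conditional on each habitat, P(X = 0): I: 0.00012341; II: 0.149569; III: 0; IV: 0.36.
By total probability, P(X = 0) = 0.2·0.00012341 + 0.2·0.149569 + 0.4·0 + 0.2·0.36 = 0.101938.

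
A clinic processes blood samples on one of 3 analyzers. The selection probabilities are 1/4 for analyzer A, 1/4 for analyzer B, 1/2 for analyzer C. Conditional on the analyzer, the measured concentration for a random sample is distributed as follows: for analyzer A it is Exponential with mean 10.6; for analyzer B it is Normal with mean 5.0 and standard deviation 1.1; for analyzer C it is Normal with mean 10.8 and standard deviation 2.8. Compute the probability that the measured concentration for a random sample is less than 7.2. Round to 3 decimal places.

Conditional on each analyzer, P(X < 7.2): A: 0.493001; B: 0.97725; C: 0.0992714.
By total probability, P(X < 7.2) = 0.25·0.493001 + 0.25·0.97725 + 0.5·0.0992714 = 0.417198.

0.417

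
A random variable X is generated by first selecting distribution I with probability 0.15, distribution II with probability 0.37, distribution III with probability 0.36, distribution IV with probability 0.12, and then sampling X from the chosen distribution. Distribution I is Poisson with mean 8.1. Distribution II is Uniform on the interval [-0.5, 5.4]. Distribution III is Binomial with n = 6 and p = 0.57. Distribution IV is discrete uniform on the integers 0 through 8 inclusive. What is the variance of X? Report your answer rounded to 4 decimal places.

Per component, I: μ=8.1, E[X²]=73.71; II: μ=2.45, E[X²]=8.90333; III: μ=3.42, E[X²]=13.167; IV: μ=4, E[X²]=22.6667.
E[X] = 0.15·8.1 + 0.37·2.45 + 0.36·3.42 + 0.12·4 = 3.8327.
E[X²] = 0.15·73.71 + 0.37·8.90333 + 0.36·13.167 + 0.12·22.6667 = 21.8109.
Var(X) = E[X²] − (E[X])² = 21.8109 − 14.6896 = 7.12126.

7.1213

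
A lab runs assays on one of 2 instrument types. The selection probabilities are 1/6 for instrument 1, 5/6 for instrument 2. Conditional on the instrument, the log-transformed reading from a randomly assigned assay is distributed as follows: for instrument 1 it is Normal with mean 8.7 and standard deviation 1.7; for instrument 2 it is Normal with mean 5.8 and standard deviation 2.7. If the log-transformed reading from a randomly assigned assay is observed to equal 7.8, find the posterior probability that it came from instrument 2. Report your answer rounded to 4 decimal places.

Likelihoods f(7.8 | ·): 1: 0.203986; 2: 0.112305.
Posterior ∝ prior × likelihood. Numerator for 2: 0.833333·0.112305 = 0.0935873.
Normalizing constant: 0.166667·0.203986 + 0.833333·0.112305 = 0.127585.
P(2 | observation) = 0.0935873 / 0.127585 = 0.73353.

0.7335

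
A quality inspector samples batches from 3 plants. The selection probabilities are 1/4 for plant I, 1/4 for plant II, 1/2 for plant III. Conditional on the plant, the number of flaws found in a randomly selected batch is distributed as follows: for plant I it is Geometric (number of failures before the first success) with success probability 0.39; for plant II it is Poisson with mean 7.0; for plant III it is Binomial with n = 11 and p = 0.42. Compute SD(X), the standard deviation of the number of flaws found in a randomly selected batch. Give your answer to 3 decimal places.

Per component, I: μ=1.5641, E[X²]=6.45694; II: μ=7, E[X²]=56; III: μ=4.62, E[X²]=24.024.
E[X] = 0.25·1.5641 + 0.25·7 + 0.5·4.62 = 4.45103.
E[X²] = 0.25·6.45694 + 0.25·56 + 0.5·24.024 = 27.6262.
Var(X) = E[X²] − (E[X])² = 27.6262 − 19.8116 = 7.8146.
SD(X) = √7.8146 = 2.79546.

2.795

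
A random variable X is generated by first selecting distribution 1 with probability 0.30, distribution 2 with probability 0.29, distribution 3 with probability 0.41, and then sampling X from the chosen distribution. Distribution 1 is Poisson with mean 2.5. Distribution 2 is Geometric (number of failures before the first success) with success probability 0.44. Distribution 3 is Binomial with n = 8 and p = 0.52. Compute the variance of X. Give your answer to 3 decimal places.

3.869

Per component, 1: μ=2.5, E[X²]=8.75; 2: μ=1.27273, E[X²]=4.5124; 3: μ=4.16, E[X²]=19.3024.
E[X] = 0.3·2.5 + 0.29·1.27273 + 0.41·4.16 = 2.82469.
E[X²] = 0.3·8.75 + 0.29·4.5124 + 0.41·19.3024 = 11.8476.
Var(X) = E[X²] − (E[X])² = 11.8476 − 7.97888 = 3.8687.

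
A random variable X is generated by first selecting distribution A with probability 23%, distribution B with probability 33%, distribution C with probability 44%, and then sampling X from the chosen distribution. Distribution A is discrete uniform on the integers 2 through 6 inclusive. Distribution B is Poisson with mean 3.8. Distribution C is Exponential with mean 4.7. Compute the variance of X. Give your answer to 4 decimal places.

11.6038

Per component, A: μ=4, E[X²]=18; B: μ=3.8, E[X²]=18.24; C: μ=4.7, E[X²]=44.18.
E[X] = 0.23·4 + 0.33·3.8 + 0.44·4.7 = 4.242.
E[X²] = 0.23·18 + 0.33·18.24 + 0.44·44.18 = 29.5984.
Var(X) = E[X²] − (E[X])² = 29.5984 − 17.9946 = 11.6038.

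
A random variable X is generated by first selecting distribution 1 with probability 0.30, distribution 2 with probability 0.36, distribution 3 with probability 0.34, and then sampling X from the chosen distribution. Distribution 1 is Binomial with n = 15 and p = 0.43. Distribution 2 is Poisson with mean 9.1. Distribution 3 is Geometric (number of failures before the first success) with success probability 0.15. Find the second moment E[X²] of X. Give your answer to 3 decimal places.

For each component E[X²] = Var + (mean)², giving 1: 45.279; 2: 91.91; 3: 69.8889.
Overall E[X²] = 0.3·45.279 + 0.36·91.91 + 0.34·69.8889 = 70.4335.

70.434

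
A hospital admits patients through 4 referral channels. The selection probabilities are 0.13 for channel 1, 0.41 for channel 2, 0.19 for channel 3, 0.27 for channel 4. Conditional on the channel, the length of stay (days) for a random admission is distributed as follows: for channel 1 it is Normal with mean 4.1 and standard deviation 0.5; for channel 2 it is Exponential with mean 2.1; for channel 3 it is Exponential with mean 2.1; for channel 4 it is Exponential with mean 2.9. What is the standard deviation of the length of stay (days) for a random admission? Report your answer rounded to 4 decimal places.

Per component, 1: μ=4.1, E[X²]=17.06; 2: μ=2.1, E[X²]=8.82; 3: μ=2.1, E[X²]=8.82; 4: μ=2.9, E[X²]=16.82.
E[X] = 0.13·4.1 + 0.41·2.1 + 0.19·2.1 + 0.27·2.9 = 2.576.
E[X²] = 0.13·17.06 + 0.41·8.82 + 0.19·8.82 + 0.27·16.82 = 12.0512.
Var(X) = E[X²] − (E[X])² = 12.0512 − 6.63578 = 5.41542.
SD(X) = √5.41542 = 2.32711.

2.3271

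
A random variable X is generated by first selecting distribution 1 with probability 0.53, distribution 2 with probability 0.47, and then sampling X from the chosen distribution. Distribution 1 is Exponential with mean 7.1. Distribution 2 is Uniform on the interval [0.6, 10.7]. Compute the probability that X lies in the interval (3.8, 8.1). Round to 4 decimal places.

0.3411

Conditional on each component, P(3.8 < X < 8.1): 1: 0.265997; 2: 0.425743.
By total probability, P(3.8 < X < 8.1) = 0.53·0.265997 + 0.47·0.425743 = 0.341077.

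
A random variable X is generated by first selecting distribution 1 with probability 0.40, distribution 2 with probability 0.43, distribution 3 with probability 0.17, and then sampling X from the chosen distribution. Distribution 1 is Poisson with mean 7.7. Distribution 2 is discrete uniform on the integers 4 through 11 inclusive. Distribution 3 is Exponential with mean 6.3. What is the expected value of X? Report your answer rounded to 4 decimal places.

Component means — 1: 7.7; 2: 7.5; 3: 6.3.
E[X] = 0.4·7.7 + 0.43·7.5 + 0.17·6.3 = 7.376.

7.3760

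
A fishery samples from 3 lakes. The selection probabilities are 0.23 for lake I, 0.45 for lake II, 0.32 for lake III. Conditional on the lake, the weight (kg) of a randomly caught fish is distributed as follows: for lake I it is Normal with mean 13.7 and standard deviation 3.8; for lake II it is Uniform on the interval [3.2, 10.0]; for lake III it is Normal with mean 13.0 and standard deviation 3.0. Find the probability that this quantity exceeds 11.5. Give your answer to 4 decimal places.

Conditional on each lake, P(X > 11.5): I: 0.718688; II: 0; III: 0.691462.
By total probability, P(X > 11.5) = 0.23·0.718688 + 0.45·0 + 0.32·0.691462 = 0.386566.

0.3866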